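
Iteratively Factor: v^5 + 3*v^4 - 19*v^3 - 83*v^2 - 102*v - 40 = (v + 2)*(v^4 + v^3 - 21*v^2 - 41*v - 20) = (v + 1)*(v + 2)*(v^3 - 21*v - 20) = (v + 1)*(v + 2)*(v + 4)*(v^2 - 4*v - 5) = (v + 1)^2*(v + 2)*(v + 4)*(v - 5)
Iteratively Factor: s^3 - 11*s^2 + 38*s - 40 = (s - 5)*(s^2 - 6*s + 8) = (s - 5)*(s - 2)*(s - 4)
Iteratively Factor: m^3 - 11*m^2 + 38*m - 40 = (m - 5)*(m^2 - 6*m + 8) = (m - 5)*(m - 2)*(m - 4)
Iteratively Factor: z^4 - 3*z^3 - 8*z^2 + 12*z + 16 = (z - 4)*(z^3 + z^2 - 4*z - 4) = (z - 4)*(z + 1)*(z^2 - 4) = (z - 4)*(z + 1)*(z + 2)*(z - 2)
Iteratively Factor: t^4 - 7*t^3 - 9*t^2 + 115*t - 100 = (t + 4)*(t^3 - 11*t^2 + 35*t - 25) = (t - 5)*(t + 4)*(t^2 - 6*t + 5) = (t - 5)^2*(t + 4)*(t - 1)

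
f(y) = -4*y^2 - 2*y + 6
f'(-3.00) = 22.00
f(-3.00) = -24.00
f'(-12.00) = 94.00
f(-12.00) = -546.00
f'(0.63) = -7.04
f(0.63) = 3.15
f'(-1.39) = 9.12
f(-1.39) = 1.05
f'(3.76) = -32.08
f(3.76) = -58.07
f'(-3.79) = 28.32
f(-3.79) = -43.88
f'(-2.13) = 15.04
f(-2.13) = -7.89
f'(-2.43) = 17.44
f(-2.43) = -12.76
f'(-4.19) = 31.52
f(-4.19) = -55.84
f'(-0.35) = 0.80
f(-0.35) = 6.21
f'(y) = -8*y - 2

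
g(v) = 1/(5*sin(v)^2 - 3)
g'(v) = -10*sin(v)*cos(v)/(5*sin(v)^2 - 3)^2 = -20*sin(2*v)/(5*cos(2*v) + 1)^2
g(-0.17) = -0.35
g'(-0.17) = 0.20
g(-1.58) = 0.50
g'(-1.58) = -0.02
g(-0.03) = -0.33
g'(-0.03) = 0.03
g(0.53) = -0.58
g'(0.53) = -1.47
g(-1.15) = 0.86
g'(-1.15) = 2.74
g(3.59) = -0.49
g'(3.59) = -0.92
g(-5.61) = -0.95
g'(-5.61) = -4.37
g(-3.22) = -0.34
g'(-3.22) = 0.09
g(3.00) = -0.34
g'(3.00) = 0.17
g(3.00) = -0.34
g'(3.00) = 0.17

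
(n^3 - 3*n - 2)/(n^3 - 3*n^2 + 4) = (n + 1)/(n - 2)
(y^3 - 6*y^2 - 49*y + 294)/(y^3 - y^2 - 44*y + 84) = (y - 7)/(y - 2)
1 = 1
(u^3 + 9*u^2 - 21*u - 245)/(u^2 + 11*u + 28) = (u^2 + 2*u - 35)/(u + 4)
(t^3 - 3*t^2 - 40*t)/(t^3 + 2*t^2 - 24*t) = (t^2 - 3*t - 40)/(t^2 + 2*t - 24)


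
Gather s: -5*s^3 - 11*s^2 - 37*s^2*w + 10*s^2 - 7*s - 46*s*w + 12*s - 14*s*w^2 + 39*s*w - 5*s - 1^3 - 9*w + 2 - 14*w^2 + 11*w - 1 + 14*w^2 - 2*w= -5*s^3 + s^2*(-37*w - 1) + s*(-14*w^2 - 7*w)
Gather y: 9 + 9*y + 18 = 9*y + 27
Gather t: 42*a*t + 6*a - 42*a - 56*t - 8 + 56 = -36*a + t*(42*a - 56) + 48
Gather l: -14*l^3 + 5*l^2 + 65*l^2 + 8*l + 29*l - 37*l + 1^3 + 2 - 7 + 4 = -14*l^3 + 70*l^2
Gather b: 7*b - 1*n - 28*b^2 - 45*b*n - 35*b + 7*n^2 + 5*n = -28*b^2 + b*(-45*n - 28) + 7*n^2 + 4*n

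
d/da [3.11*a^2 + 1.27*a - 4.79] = 6.22*a + 1.27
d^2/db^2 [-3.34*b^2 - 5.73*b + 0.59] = -6.68000000000000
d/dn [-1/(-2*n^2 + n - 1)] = (1 - 4*n)/(2*n^2 - n + 1)^2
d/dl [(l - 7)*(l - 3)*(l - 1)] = 3*l^2 - 22*l + 31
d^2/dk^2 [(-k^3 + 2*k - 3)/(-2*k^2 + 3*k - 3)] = 2*(-5*k^3 + 9*k^2 + 9*k - 9)/(8*k^6 - 36*k^5 + 90*k^4 - 135*k^3 + 135*k^2 - 81*k + 27)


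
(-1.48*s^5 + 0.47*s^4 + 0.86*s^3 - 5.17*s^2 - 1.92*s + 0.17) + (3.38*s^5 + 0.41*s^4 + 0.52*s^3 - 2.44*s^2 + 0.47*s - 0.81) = 1.9*s^5 + 0.88*s^4 + 1.38*s^3 - 7.61*s^2 - 1.45*s - 0.64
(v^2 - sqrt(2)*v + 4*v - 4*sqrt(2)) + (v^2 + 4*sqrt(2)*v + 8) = 2*v^2 + 4*v + 3*sqrt(2)*v - 4*sqrt(2) + 8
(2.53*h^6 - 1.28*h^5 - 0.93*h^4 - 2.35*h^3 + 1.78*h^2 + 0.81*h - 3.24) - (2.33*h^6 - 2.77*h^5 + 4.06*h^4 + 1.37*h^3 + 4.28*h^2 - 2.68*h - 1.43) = 0.2*h^6 + 1.49*h^5 - 4.99*h^4 - 3.72*h^3 - 2.5*h^2 + 3.49*h - 1.81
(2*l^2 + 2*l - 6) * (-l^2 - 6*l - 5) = -2*l^4 - 14*l^3 - 16*l^2 + 26*l + 30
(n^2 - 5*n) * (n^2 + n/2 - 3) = n^4 - 9*n^3/2 - 11*n^2/2 + 15*n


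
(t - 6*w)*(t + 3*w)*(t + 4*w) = t^3 + t^2*w - 30*t*w^2 - 72*w^3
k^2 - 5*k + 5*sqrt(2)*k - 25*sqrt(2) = (k - 5)*(k + 5*sqrt(2))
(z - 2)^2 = z^2 - 4*z + 4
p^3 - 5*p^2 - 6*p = p*(p - 6)*(p + 1)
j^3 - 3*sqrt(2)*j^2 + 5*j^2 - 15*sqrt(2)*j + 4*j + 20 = (j + 5)*(j - 2*sqrt(2))*(j - sqrt(2))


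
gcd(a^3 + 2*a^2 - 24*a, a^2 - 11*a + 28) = a - 4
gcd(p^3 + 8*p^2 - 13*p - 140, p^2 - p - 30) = p + 5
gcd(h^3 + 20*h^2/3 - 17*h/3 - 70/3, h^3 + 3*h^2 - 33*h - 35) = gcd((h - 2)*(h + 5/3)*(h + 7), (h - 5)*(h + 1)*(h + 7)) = h + 7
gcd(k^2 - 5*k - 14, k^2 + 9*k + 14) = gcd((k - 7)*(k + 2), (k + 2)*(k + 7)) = k + 2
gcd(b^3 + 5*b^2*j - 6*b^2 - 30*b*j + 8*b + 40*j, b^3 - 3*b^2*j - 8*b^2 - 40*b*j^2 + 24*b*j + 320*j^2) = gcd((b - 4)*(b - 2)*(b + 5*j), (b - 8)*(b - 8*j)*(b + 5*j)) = b + 5*j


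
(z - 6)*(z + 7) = z^2 + z - 42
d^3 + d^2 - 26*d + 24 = (d - 4)*(d - 1)*(d + 6)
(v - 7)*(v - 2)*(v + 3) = v^3 - 6*v^2 - 13*v + 42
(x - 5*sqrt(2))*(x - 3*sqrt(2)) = x^2 - 8*sqrt(2)*x + 30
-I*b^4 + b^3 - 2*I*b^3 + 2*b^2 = b^2*(b + 2)*(-I*b + 1)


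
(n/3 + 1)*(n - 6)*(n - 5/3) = n^3/3 - 14*n^2/9 - 13*n/3 + 10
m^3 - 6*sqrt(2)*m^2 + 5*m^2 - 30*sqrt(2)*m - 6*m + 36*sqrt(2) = (m - 1)*(m + 6)*(m - 6*sqrt(2))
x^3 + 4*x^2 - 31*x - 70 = (x - 5)*(x + 2)*(x + 7)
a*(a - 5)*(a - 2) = a^3 - 7*a^2 + 10*a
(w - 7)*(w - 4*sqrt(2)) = w^2 - 7*w - 4*sqrt(2)*w + 28*sqrt(2)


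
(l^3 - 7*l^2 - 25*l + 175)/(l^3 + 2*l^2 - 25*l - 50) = (l - 7)/(l + 2)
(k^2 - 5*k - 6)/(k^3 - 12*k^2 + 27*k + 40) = (k - 6)/(k^2 - 13*k + 40)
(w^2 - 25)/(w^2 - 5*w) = (w + 5)/w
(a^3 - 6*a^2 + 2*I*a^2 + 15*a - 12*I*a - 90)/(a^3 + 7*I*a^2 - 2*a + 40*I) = (a^2 - 3*a*(2 + I) + 18*I)/(a^2 + 2*I*a + 8)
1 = 1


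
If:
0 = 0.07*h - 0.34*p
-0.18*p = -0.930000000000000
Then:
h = 25.10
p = 5.17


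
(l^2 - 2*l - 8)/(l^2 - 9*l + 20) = (l + 2)/(l - 5)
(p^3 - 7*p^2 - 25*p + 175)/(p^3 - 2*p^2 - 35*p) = (p - 5)/p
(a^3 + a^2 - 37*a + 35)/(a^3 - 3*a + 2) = (a^2 + 2*a - 35)/(a^2 + a - 2)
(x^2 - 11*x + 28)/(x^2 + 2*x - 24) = (x - 7)/(x + 6)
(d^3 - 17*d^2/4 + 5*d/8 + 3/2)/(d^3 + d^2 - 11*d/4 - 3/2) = (4*d^2 - 19*d + 12)/(2*(2*d^2 + d - 6))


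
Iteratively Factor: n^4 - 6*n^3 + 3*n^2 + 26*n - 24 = (n + 2)*(n^3 - 8*n^2 + 19*n - 12) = (n - 1)*(n + 2)*(n^2 - 7*n + 12) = (n - 3)*(n - 1)*(n + 2)*(n - 4)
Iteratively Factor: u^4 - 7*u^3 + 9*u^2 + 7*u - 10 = (u - 5)*(u^3 - 2*u^2 - u + 2) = (u - 5)*(u + 1)*(u^2 - 3*u + 2) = (u - 5)*(u - 2)*(u + 1)*(u - 1)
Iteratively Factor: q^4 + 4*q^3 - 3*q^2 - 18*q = (q)*(q^3 + 4*q^2 - 3*q - 18) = q*(q + 3)*(q^2 + q - 6) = q*(q - 2)*(q + 3)*(q + 3)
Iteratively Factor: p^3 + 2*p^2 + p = (p + 1)*(p^2 + p) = p*(p + 1)*(p + 1)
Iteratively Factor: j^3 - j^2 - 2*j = (j)*(j^2 - j - 2) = j*(j - 2)*(j + 1)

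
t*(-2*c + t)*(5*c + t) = -10*c^2*t + 3*c*t^2 + t^3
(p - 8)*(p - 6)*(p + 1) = p^3 - 13*p^2 + 34*p + 48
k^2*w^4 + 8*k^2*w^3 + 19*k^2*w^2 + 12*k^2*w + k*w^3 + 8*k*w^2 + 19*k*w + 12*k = (w + 3)*(w + 4)*(k*w + 1)*(k*w + k)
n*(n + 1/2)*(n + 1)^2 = n^4 + 5*n^3/2 + 2*n^2 + n/2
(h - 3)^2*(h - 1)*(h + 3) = h^4 - 4*h^3 - 6*h^2 + 36*h - 27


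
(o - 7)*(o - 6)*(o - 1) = o^3 - 14*o^2 + 55*o - 42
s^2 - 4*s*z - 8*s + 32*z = (s - 8)*(s - 4*z)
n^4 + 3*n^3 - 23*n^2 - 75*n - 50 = (n - 5)*(n + 1)*(n + 2)*(n + 5)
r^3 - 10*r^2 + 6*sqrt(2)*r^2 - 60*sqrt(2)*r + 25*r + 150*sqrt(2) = (r - 5)^2*(r + 6*sqrt(2))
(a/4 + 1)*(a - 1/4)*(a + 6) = a^3/4 + 39*a^2/16 + 43*a/8 - 3/2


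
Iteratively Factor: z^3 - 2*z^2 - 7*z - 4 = (z + 1)*(z^2 - 3*z - 4) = (z + 1)^2*(z - 4)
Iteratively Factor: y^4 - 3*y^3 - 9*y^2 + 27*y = (y + 3)*(y^3 - 6*y^2 + 9*y) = (y - 3)*(y + 3)*(y^2 - 3*y) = (y - 3)^2*(y + 3)*(y)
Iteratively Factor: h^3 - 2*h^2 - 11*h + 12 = (h + 3)*(h^2 - 5*h + 4) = (h - 1)*(h + 3)*(h - 4)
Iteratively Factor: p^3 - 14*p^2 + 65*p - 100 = (p - 4)*(p^2 - 10*p + 25) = (p - 5)*(p - 4)*(p - 5)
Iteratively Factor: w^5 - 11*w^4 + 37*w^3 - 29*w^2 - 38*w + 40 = (w - 4)*(w^4 - 7*w^3 + 9*w^2 + 7*w - 10) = (w - 4)*(w - 1)*(w^3 - 6*w^2 + 3*w + 10) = (w - 4)*(w - 2)*(w - 1)*(w^2 - 4*w - 5) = (w - 4)*(w - 2)*(w - 1)*(w + 1)*(w - 5)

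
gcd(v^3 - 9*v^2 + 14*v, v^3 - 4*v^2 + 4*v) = v^2 - 2*v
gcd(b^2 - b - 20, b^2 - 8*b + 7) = 1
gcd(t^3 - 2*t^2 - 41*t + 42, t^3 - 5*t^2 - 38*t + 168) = t^2 - t - 42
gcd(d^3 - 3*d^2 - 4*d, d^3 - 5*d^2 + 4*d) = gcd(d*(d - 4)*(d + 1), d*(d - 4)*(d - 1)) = d^2 - 4*d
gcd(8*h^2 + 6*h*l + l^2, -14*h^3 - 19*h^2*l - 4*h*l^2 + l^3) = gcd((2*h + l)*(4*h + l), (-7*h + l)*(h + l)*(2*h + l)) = 2*h + l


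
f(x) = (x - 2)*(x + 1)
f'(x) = 2*x - 1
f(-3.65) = 14.97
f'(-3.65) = -8.30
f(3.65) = 7.67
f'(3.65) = 6.30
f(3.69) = 7.93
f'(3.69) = 6.38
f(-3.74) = 15.73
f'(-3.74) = -8.48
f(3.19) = 4.99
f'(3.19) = 5.38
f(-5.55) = 34.35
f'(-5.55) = -12.10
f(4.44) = 13.27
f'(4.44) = 7.88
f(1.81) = -0.53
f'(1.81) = 2.62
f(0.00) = -2.00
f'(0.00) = -1.00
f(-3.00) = 10.00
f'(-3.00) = -7.00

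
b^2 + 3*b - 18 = (b - 3)*(b + 6)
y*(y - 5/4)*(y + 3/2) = y^3 + y^2/4 - 15*y/8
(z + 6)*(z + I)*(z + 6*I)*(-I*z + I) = -I*z^4 + 7*z^3 - 5*I*z^3 + 35*z^2 + 12*I*z^2 - 42*z + 30*I*z - 36*I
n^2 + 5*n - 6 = (n - 1)*(n + 6)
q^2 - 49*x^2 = (q - 7*x)*(q + 7*x)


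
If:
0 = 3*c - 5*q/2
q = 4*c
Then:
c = 0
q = 0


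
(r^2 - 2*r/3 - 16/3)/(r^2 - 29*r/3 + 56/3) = (r + 2)/(r - 7)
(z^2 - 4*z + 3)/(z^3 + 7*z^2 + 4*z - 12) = (z - 3)/(z^2 + 8*z + 12)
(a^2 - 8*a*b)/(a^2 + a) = (a - 8*b)/(a + 1)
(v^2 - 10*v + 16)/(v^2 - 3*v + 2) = (v - 8)/(v - 1)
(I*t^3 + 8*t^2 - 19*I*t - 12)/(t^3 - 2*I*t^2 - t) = (I*t^2 + 7*t - 12*I)/(t*(t - I))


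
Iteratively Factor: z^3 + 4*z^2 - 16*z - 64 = (z - 4)*(z^2 + 8*z + 16) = (z - 4)*(z + 4)*(z + 4)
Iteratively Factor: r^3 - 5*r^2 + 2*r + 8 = (r + 1)*(r^2 - 6*r + 8) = (r - 4)*(r + 1)*(r - 2)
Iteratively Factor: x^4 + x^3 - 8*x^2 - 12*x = (x - 3)*(x^3 + 4*x^2 + 4*x) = (x - 3)*(x + 2)*(x^2 + 2*x) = (x - 3)*(x + 2)^2*(x)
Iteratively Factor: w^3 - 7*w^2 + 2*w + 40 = (w - 4)*(w^2 - 3*w - 10) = (w - 5)*(w - 4)*(w + 2)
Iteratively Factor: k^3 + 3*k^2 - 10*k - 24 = (k - 3)*(k^2 + 6*k + 8) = (k - 3)*(k + 2)*(k + 4)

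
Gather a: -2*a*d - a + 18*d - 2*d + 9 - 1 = a*(-2*d - 1) + 16*d + 8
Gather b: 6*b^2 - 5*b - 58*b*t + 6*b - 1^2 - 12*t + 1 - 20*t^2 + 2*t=6*b^2 + b*(1 - 58*t) - 20*t^2 - 10*t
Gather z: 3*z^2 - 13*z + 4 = 3*z^2 - 13*z + 4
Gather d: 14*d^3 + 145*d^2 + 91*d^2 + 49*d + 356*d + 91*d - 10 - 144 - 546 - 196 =14*d^3 + 236*d^2 + 496*d - 896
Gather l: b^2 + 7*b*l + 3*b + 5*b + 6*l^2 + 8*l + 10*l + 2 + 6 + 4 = b^2 + 8*b + 6*l^2 + l*(7*b + 18) + 12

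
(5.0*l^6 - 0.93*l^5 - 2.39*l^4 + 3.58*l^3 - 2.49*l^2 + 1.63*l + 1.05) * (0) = 0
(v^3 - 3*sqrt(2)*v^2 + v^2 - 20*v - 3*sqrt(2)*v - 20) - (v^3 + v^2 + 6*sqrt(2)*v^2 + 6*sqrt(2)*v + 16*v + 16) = -9*sqrt(2)*v^2 - 36*v - 9*sqrt(2)*v - 36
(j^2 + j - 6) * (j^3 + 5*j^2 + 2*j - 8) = j^5 + 6*j^4 + j^3 - 36*j^2 - 20*j + 48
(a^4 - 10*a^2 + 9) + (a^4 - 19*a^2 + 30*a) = 2*a^4 - 29*a^2 + 30*a + 9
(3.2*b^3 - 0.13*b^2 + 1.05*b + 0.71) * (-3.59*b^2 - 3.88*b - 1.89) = -11.488*b^5 - 11.9493*b^4 - 9.3131*b^3 - 6.3772*b^2 - 4.7393*b - 1.3419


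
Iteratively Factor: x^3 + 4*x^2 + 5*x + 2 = (x + 1)*(x^2 + 3*x + 2) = (x + 1)*(x + 2)*(x + 1)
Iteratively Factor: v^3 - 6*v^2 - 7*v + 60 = (v - 4)*(v^2 - 2*v - 15) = (v - 5)*(v - 4)*(v + 3)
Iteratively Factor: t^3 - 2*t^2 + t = (t - 1)*(t^2 - t) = (t - 1)^2*(t)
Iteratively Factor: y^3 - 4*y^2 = (y - 4)*(y^2) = y*(y - 4)*(y)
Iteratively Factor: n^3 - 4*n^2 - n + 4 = (n - 1)*(n^2 - 3*n - 4) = (n - 1)*(n + 1)*(n - 4)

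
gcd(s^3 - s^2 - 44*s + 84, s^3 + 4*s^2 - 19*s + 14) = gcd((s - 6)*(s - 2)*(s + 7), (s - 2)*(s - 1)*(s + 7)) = s^2 + 5*s - 14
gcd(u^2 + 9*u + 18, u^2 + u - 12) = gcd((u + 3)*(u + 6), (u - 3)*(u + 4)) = 1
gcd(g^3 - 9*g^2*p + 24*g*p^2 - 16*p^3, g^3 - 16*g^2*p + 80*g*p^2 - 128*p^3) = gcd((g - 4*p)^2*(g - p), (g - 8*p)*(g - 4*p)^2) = g^2 - 8*g*p + 16*p^2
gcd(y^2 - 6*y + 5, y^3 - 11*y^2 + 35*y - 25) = y^2 - 6*y + 5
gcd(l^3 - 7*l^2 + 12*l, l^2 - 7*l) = l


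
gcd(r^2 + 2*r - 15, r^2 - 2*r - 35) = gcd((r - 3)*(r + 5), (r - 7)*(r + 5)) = r + 5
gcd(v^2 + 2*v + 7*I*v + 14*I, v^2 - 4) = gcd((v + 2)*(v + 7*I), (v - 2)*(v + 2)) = v + 2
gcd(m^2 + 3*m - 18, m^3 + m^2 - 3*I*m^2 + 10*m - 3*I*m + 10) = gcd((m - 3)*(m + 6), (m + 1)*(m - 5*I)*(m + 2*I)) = 1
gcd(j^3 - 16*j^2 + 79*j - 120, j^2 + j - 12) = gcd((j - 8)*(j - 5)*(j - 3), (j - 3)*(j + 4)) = j - 3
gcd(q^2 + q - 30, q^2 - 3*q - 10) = q - 5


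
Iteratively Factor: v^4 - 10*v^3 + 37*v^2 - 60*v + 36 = (v - 2)*(v^3 - 8*v^2 + 21*v - 18) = (v - 2)^2*(v^2 - 6*v + 9) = (v - 3)*(v - 2)^2*(v - 3)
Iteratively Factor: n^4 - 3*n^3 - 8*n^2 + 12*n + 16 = (n - 4)*(n^3 + n^2 - 4*n - 4) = (n - 4)*(n + 1)*(n^2 - 4) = (n - 4)*(n + 1)*(n + 2)*(n - 2)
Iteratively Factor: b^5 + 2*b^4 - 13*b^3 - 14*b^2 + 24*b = (b)*(b^4 + 2*b^3 - 13*b^2 - 14*b + 24) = b*(b + 4)*(b^3 - 2*b^2 - 5*b + 6) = b*(b - 3)*(b + 4)*(b^2 + b - 2) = b*(b - 3)*(b + 2)*(b + 4)*(b - 1)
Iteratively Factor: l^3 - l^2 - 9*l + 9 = (l - 3)*(l^2 + 2*l - 3) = (l - 3)*(l - 1)*(l + 3)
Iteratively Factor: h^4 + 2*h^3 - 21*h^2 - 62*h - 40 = (h - 5)*(h^3 + 7*h^2 + 14*h + 8) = (h - 5)*(h + 4)*(h^2 + 3*h + 2) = (h - 5)*(h + 2)*(h + 4)*(h + 1)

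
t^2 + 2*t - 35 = (t - 5)*(t + 7)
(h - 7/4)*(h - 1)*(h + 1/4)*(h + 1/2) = h^4 - 2*h^3 - 3*h^2/16 + 31*h/32 + 7/32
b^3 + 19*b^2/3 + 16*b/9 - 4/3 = (b - 1/3)*(b + 2/3)*(b + 6)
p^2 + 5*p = p*(p + 5)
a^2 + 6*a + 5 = (a + 1)*(a + 5)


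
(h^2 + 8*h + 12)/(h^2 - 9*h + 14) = (h^2 + 8*h + 12)/(h^2 - 9*h + 14)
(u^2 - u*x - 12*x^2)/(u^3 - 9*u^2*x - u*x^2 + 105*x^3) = (u - 4*x)/(u^2 - 12*u*x + 35*x^2)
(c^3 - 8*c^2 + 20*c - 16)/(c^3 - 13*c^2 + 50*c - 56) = (c - 2)/(c - 7)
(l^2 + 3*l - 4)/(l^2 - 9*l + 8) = (l + 4)/(l - 8)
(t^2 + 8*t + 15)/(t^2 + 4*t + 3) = (t + 5)/(t + 1)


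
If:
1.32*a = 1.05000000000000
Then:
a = 0.80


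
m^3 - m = m*(m - 1)*(m + 1)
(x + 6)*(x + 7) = x^2 + 13*x + 42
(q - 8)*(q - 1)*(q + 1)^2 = q^4 - 7*q^3 - 9*q^2 + 7*q + 8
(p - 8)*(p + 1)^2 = p^3 - 6*p^2 - 15*p - 8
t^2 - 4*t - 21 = (t - 7)*(t + 3)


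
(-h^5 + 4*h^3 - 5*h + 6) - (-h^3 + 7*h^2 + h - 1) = -h^5 + 5*h^3 - 7*h^2 - 6*h + 7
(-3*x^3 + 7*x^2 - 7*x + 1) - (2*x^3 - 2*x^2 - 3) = -5*x^3 + 9*x^2 - 7*x + 4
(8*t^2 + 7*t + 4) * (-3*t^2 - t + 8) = -24*t^4 - 29*t^3 + 45*t^2 + 52*t + 32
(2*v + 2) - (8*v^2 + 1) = -8*v^2 + 2*v + 1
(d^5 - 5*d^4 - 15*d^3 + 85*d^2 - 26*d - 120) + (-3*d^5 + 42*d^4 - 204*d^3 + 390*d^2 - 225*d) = -2*d^5 + 37*d^4 - 219*d^3 + 475*d^2 - 251*d - 120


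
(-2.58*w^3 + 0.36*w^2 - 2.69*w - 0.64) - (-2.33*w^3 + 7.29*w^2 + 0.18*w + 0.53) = -0.25*w^3 - 6.93*w^2 - 2.87*w - 1.17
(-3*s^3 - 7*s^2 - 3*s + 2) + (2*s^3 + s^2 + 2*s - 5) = -s^3 - 6*s^2 - s - 3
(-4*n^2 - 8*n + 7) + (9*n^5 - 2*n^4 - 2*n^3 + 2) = 9*n^5 - 2*n^4 - 2*n^3 - 4*n^2 - 8*n + 9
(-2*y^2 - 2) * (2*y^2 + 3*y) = -4*y^4 - 6*y^3 - 4*y^2 - 6*y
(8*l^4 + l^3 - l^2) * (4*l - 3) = 32*l^5 - 20*l^4 - 7*l^3 + 3*l^2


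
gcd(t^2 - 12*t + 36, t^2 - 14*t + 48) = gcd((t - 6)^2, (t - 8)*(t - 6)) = t - 6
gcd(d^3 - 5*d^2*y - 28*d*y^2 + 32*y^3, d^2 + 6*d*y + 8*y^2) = d + 4*y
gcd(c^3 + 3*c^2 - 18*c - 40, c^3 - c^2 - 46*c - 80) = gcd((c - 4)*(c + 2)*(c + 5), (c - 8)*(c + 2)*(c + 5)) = c^2 + 7*c + 10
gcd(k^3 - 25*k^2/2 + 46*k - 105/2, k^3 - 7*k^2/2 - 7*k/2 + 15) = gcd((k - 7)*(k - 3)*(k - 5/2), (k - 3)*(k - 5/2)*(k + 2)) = k^2 - 11*k/2 + 15/2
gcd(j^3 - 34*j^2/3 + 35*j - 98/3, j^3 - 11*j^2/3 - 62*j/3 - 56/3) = j - 7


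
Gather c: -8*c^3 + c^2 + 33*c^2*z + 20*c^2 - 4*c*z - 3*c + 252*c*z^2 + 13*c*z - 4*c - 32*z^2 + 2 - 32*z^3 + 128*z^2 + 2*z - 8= -8*c^3 + c^2*(33*z + 21) + c*(252*z^2 + 9*z - 7) - 32*z^3 + 96*z^2 + 2*z - 6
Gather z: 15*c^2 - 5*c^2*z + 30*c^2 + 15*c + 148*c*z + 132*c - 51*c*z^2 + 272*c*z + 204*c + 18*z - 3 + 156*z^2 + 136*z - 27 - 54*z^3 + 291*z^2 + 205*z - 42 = 45*c^2 + 351*c - 54*z^3 + z^2*(447 - 51*c) + z*(-5*c^2 + 420*c + 359) - 72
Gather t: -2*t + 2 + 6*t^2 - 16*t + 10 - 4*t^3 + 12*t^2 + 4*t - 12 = -4*t^3 + 18*t^2 - 14*t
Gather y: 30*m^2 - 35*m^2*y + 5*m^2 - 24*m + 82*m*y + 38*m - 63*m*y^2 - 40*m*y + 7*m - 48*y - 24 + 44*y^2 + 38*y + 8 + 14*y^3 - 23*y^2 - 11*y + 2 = 35*m^2 + 21*m + 14*y^3 + y^2*(21 - 63*m) + y*(-35*m^2 + 42*m - 21) - 14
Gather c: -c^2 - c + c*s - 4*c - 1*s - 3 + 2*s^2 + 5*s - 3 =-c^2 + c*(s - 5) + 2*s^2 + 4*s - 6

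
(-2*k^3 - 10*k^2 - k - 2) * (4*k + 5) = -8*k^4 - 50*k^3 - 54*k^2 - 13*k - 10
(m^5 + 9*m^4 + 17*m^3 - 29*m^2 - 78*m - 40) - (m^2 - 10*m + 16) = m^5 + 9*m^4 + 17*m^3 - 30*m^2 - 68*m - 56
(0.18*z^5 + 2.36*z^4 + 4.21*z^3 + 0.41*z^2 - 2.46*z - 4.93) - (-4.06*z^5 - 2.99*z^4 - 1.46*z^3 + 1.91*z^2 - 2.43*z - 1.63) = 4.24*z^5 + 5.35*z^4 + 5.67*z^3 - 1.5*z^2 - 0.0299999999999998*z - 3.3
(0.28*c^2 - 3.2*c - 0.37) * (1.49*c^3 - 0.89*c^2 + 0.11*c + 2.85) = 0.4172*c^5 - 5.0172*c^4 + 2.3275*c^3 + 0.7753*c^2 - 9.1607*c - 1.0545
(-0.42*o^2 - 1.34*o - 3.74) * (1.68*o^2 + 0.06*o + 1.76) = -0.7056*o^4 - 2.2764*o^3 - 7.1028*o^2 - 2.5828*o - 6.5824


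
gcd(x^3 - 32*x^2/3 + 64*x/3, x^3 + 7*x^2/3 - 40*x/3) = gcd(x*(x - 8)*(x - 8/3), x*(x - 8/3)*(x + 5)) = x^2 - 8*x/3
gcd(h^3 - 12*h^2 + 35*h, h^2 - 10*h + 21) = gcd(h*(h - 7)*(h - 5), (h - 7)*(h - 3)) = h - 7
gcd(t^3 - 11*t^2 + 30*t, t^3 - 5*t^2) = t^2 - 5*t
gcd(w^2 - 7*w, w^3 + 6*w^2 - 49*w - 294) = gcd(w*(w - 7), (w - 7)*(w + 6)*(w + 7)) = w - 7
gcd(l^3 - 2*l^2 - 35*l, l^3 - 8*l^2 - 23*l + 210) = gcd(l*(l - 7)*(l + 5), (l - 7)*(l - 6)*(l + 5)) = l^2 - 2*l - 35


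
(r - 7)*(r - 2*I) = r^2 - 7*r - 2*I*r + 14*I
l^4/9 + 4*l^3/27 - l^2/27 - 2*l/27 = l*(l/3 + 1/3)^2*(l - 2/3)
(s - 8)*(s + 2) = s^2 - 6*s - 16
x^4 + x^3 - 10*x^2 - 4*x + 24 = (x - 2)^2*(x + 2)*(x + 3)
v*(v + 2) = v^2 + 2*v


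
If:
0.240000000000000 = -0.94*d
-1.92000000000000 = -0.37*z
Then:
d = -0.26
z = 5.19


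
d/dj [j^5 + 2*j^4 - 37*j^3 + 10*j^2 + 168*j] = 5*j^4 + 8*j^3 - 111*j^2 + 20*j + 168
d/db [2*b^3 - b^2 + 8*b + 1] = 6*b^2 - 2*b + 8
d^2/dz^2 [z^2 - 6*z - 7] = 2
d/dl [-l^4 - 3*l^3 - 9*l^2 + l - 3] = -4*l^3 - 9*l^2 - 18*l + 1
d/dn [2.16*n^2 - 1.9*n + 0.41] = 4.32*n - 1.9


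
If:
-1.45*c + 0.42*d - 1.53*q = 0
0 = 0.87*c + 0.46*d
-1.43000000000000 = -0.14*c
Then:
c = 10.21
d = -19.32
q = -14.98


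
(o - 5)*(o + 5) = o^2 - 25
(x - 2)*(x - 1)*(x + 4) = x^3 + x^2 - 10*x + 8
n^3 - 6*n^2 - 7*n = n*(n - 7)*(n + 1)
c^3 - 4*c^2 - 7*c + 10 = (c - 5)*(c - 1)*(c + 2)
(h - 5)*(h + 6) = h^2 + h - 30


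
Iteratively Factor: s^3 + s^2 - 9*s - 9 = (s + 3)*(s^2 - 2*s - 3) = (s + 1)*(s + 3)*(s - 3)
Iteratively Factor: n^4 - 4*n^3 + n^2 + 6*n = (n - 2)*(n^3 - 2*n^2 - 3*n) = n*(n - 2)*(n^2 - 2*n - 3) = n*(n - 3)*(n - 2)*(n + 1)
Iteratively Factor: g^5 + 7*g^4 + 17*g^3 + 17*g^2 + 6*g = (g + 1)*(g^4 + 6*g^3 + 11*g^2 + 6*g) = g*(g + 1)*(g^3 + 6*g^2 + 11*g + 6) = g*(g + 1)*(g + 3)*(g^2 + 3*g + 2) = g*(g + 1)*(g + 2)*(g + 3)*(g + 1)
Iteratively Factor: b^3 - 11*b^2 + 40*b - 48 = (b - 3)*(b^2 - 8*b + 16) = (b - 4)*(b - 3)*(b - 4)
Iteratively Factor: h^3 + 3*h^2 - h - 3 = (h + 3)*(h^2 - 1) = (h + 1)*(h + 3)*(h - 1)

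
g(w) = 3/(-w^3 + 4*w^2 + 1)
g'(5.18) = 0.12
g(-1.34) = 0.28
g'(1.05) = -0.84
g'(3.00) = 0.09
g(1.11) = 0.66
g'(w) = 3*(3*w^2 - 8*w)/(-w^3 + 4*w^2 + 1)^2 = 3*w*(3*w - 8)/(-w^3 + 4*w^2 + 1)^2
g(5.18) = -0.10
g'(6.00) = 0.04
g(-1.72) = 0.17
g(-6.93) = 0.01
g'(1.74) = -0.24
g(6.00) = -0.04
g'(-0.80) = 1.51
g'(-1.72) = 0.21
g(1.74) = 0.38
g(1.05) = 0.71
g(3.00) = 0.30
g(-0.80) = 0.74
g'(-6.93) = 0.00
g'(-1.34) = 0.43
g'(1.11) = -0.75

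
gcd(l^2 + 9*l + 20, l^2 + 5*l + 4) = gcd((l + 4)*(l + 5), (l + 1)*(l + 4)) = l + 4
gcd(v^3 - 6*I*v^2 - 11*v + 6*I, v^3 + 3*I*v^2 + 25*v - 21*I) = v^2 - 4*I*v - 3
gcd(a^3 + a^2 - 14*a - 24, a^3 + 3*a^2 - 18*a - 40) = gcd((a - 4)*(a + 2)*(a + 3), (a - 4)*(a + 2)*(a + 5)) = a^2 - 2*a - 8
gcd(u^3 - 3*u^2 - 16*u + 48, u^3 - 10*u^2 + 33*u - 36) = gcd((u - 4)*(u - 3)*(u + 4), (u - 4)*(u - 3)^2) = u^2 - 7*u + 12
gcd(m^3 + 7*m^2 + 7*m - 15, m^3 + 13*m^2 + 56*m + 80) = m + 5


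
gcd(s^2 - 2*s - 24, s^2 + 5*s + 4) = s + 4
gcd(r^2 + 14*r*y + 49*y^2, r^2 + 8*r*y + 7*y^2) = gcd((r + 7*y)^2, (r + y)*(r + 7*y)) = r + 7*y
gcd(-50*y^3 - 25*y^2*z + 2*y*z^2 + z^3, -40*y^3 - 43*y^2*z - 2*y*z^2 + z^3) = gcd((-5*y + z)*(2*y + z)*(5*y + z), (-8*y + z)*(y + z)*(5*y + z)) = 5*y + z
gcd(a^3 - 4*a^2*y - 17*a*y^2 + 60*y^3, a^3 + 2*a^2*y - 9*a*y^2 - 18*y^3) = -a + 3*y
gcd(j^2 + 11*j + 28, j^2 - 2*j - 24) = j + 4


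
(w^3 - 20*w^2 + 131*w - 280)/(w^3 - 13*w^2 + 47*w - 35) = (w - 8)/(w - 1)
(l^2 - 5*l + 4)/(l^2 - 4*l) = (l - 1)/l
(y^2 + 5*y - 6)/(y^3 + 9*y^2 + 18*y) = (y - 1)/(y*(y + 3))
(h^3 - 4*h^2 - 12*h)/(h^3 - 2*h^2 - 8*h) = (h - 6)/(h - 4)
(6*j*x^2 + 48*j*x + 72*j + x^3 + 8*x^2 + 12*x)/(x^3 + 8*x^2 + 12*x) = (6*j + x)/x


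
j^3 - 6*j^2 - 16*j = j*(j - 8)*(j + 2)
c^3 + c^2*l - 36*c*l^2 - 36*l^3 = (c - 6*l)*(c + l)*(c + 6*l)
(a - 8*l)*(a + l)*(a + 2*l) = a^3 - 5*a^2*l - 22*a*l^2 - 16*l^3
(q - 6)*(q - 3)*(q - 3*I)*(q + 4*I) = q^4 - 9*q^3 + I*q^3 + 30*q^2 - 9*I*q^2 - 108*q + 18*I*q + 216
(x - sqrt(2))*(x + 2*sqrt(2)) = x^2 + sqrt(2)*x - 4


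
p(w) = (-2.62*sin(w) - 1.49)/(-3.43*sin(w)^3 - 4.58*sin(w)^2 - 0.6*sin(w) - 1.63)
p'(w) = (-2.62*sin(w) - 1.49)*(10.29*sin(w)^2*cos(w) + 9.16*sin(w)*cos(w) + 0.6*cos(w))/(-3.43*sin(w)^3 - 4.58*sin(w)^2 - 0.6*sin(w) - 1.63)^2 - 2.62*cos(w)/(-3.43*sin(w)^3 - 4.58*sin(w)^2 - 0.6*sin(w) - 1.63) = (-17.9732*sin(w)^3 - 27.3317*sin(w)^2 - 13.6484*sin(w) + 3.3766)*cos(w)/(11.7649*sin(w)^6 + 31.4188*sin(w)^5 + 25.0924*sin(w)^4 + 16.6778*sin(w)^3 + 15.2908*sin(w)^2 + 1.956*sin(w) + 2.6569)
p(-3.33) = 1.03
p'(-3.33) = 0.07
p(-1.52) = -0.52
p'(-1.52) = 0.08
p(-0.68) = -0.07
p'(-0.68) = 0.89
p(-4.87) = 0.41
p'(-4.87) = -0.08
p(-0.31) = 0.39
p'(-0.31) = 1.66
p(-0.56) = 0.05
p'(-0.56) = 1.09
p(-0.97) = -0.29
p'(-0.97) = 0.64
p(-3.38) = 1.02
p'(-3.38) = 0.36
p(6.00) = 0.43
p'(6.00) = 1.72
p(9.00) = 0.89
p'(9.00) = 0.89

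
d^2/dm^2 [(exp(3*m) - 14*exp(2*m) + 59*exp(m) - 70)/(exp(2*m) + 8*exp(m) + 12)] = (exp(6*m) + 24*exp(5*m) + 451*exp(4*m) + 80*exp(3*m) - 8664*exp(2*m) - 14848*exp(m) + 15216)*exp(m)/(exp(6*m) + 24*exp(5*m) + 228*exp(4*m) + 1088*exp(3*m) + 2736*exp(2*m) + 3456*exp(m) + 1728)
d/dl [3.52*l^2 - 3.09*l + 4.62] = 7.04*l - 3.09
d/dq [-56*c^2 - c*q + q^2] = -c + 2*q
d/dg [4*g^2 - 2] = 8*g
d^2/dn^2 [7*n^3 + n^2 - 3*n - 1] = 42*n + 2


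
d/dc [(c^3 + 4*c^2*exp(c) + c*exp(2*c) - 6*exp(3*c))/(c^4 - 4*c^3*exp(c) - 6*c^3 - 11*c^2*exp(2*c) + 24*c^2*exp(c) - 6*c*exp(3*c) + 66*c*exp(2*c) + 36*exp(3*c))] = (-2*(c^3 + 4*c^2*exp(c) + c*exp(2*c) - 6*exp(3*c))*(-2*c^3*exp(c) + 2*c^3 - 11*c^2*exp(2*c) + 6*c^2*exp(c) - 9*c^2 - 9*c*exp(3*c) + 55*c*exp(2*c) + 24*c*exp(c) + 51*exp(3*c) + 33*exp(2*c)) + (4*c^2*exp(c) + 3*c^2 + 2*c*exp(2*c) + 8*c*exp(c) - 18*exp(3*c) + exp(2*c))*(c^4 - 4*c^3*exp(c) - 6*c^3 - 11*c^2*exp(2*c) + 24*c^2*exp(c) - 6*c*exp(3*c) + 66*c*exp(2*c) + 36*exp(3*c)))/(c^4 - 4*c^3*exp(c) - 6*c^3 - 11*c^2*exp(2*c) + 24*c^2*exp(c) - 6*c*exp(3*c) + 66*c*exp(2*c) + 36*exp(3*c))^2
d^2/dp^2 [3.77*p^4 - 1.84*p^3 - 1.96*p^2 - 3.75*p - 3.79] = 45.24*p^2 - 11.04*p - 3.92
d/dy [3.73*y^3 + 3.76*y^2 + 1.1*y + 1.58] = 11.19*y^2 + 7.52*y + 1.1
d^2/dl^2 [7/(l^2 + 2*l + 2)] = 14*(-l^2 - 2*l + 4*(l + 1)^2 - 2)/(l^2 + 2*l + 2)^3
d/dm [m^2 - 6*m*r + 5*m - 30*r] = 2*m - 6*r + 5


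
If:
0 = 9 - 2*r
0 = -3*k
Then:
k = 0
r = 9/2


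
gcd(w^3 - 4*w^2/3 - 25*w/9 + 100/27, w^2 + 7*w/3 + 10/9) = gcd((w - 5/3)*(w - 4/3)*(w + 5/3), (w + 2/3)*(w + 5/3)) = w + 5/3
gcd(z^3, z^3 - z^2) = z^2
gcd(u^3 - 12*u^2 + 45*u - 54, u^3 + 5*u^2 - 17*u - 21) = u - 3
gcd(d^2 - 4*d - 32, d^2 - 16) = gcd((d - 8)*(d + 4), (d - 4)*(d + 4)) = d + 4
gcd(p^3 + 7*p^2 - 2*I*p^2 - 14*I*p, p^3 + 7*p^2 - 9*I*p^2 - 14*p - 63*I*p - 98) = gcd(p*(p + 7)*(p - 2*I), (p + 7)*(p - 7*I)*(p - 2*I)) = p^2 + p*(7 - 2*I) - 14*I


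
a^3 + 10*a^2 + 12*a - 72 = (a - 2)*(a + 6)^2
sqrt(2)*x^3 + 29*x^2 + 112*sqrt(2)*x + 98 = (x + 7*sqrt(2))^2*(sqrt(2)*x + 1)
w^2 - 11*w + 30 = (w - 6)*(w - 5)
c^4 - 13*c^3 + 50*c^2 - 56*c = c*(c - 7)*(c - 4)*(c - 2)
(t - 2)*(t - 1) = t^2 - 3*t + 2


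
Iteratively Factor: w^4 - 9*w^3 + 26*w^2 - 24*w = (w - 4)*(w^3 - 5*w^2 + 6*w) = (w - 4)*(w - 3)*(w^2 - 2*w) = (w - 4)*(w - 3)*(w - 2)*(w)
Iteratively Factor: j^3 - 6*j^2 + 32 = (j - 4)*(j^2 - 2*j - 8) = (j - 4)^2*(j + 2)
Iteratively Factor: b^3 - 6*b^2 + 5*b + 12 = (b + 1)*(b^2 - 7*b + 12) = (b - 4)*(b + 1)*(b - 3)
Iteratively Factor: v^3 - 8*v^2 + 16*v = (v - 4)*(v^2 - 4*v) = v*(v - 4)*(v - 4)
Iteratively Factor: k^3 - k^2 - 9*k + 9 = (k - 1)*(k^2 - 9) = (k - 3)*(k - 1)*(k + 3)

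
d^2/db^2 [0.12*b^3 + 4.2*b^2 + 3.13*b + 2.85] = 0.72*b + 8.4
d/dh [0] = 0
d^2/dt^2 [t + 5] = 0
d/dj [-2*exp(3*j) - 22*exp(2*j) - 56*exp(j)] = (-6*exp(2*j) - 44*exp(j) - 56)*exp(j)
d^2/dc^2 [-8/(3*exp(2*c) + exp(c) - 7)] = 8*(-2*(6*exp(c) + 1)^2*exp(c) + (12*exp(c) + 1)*(3*exp(2*c) + exp(c) - 7))*exp(c)/(3*exp(2*c) + exp(c) - 7)^3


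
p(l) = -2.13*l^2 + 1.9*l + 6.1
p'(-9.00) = 40.24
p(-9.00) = -183.53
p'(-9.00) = 40.24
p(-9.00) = -183.53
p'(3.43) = -12.71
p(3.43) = -12.44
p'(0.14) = 1.30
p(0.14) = 6.32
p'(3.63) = -13.56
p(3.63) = -15.07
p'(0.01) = 1.86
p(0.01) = 6.12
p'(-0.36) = 3.43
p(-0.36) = 5.14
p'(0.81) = -1.55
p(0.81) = 6.24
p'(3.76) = -14.12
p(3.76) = -16.87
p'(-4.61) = 21.54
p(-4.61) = -47.93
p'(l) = 1.9 - 4.26*l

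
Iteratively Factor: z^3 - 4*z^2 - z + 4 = (z + 1)*(z^2 - 5*z + 4) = (z - 1)*(z + 1)*(z - 4)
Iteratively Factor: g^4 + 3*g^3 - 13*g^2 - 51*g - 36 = (g + 3)*(g^3 - 13*g - 12) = (g + 1)*(g + 3)*(g^2 - g - 12) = (g + 1)*(g + 3)^2*(g - 4)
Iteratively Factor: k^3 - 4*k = (k)*(k^2 - 4) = k*(k - 2)*(k + 2)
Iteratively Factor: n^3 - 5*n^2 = (n - 5)*(n^2) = n*(n - 5)*(n)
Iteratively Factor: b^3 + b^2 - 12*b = (b)*(b^2 + b - 12) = b*(b - 3)*(b + 4)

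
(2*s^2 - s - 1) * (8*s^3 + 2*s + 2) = 16*s^5 - 8*s^4 - 4*s^3 + 2*s^2 - 4*s - 2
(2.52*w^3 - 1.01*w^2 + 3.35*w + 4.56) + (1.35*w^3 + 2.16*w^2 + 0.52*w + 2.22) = 3.87*w^3 + 1.15*w^2 + 3.87*w + 6.78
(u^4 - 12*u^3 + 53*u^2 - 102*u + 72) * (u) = u^5 - 12*u^4 + 53*u^3 - 102*u^2 + 72*u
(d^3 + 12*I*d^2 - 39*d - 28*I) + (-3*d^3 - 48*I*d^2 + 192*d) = -2*d^3 - 36*I*d^2 + 153*d - 28*I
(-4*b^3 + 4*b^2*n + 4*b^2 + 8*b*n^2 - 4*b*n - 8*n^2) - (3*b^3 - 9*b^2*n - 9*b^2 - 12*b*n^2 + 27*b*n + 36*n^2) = -7*b^3 + 13*b^2*n + 13*b^2 + 20*b*n^2 - 31*b*n - 44*n^2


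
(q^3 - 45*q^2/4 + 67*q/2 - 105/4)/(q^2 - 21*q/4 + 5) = (q^2 - 10*q + 21)/(q - 4)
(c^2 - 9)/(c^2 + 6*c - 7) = (c^2 - 9)/(c^2 + 6*c - 7)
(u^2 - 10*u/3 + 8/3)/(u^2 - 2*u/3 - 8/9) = 3*(u - 2)/(3*u + 2)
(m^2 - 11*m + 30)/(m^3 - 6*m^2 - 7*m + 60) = (m - 6)/(m^2 - m - 12)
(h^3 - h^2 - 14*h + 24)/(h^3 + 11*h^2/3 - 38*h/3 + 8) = 3*(h^3 - h^2 - 14*h + 24)/(3*h^3 + 11*h^2 - 38*h + 24)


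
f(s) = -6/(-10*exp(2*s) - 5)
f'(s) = -120*exp(2*s)/(-10*exp(2*s) - 5)^2 = -24*exp(2*s)/(5*(2*exp(2*s) + 1)^2)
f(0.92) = 0.09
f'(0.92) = -0.16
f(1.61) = 0.02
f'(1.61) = -0.05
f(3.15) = 0.00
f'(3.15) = -0.00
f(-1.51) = 1.09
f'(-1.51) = -0.19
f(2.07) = 0.01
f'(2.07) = -0.02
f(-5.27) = 1.20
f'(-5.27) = -0.00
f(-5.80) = 1.20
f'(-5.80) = -0.00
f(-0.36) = 0.61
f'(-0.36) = -0.60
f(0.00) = 0.40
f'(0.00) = -0.53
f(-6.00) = 1.20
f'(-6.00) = 0.00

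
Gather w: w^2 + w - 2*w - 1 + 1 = w^2 - w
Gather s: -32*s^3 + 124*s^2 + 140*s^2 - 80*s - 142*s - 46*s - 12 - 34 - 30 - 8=-32*s^3 + 264*s^2 - 268*s - 84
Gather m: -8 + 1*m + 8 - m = 0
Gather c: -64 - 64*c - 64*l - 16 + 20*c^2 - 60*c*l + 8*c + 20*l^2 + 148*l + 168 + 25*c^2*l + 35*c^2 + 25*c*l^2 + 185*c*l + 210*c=c^2*(25*l + 55) + c*(25*l^2 + 125*l + 154) + 20*l^2 + 84*l + 88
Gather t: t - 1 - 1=t - 2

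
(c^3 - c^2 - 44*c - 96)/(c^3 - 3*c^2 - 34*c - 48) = (c + 4)/(c + 2)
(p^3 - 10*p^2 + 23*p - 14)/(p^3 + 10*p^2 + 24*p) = (p^3 - 10*p^2 + 23*p - 14)/(p*(p^2 + 10*p + 24))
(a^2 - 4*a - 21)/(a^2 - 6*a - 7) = (a + 3)/(a + 1)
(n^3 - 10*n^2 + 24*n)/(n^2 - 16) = n*(n - 6)/(n + 4)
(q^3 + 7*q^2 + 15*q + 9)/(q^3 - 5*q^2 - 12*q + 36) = (q^2 + 4*q + 3)/(q^2 - 8*q + 12)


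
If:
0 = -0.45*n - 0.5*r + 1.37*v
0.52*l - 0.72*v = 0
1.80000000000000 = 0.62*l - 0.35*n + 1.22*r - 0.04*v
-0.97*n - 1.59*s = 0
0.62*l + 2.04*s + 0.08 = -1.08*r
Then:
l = 1.54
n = 1.95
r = 1.29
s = -1.19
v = 1.11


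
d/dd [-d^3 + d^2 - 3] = d*(2 - 3*d)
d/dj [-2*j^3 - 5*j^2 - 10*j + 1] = -6*j^2 - 10*j - 10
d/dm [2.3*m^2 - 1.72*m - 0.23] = 4.6*m - 1.72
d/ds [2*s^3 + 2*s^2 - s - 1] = 6*s^2 + 4*s - 1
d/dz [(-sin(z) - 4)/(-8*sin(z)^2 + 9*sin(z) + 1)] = (-8*sin(z)^2 - 64*sin(z) + 35)*cos(z)/(-8*sin(z)^2 + 9*sin(z) + 1)^2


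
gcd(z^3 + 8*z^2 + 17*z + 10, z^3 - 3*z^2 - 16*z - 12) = z^2 + 3*z + 2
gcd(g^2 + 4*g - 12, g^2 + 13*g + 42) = g + 6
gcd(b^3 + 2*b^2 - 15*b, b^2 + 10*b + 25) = b + 5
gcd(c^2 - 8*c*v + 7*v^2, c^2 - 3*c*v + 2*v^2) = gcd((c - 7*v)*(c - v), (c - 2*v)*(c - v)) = -c + v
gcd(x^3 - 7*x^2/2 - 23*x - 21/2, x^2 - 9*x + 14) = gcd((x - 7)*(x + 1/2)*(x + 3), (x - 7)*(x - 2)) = x - 7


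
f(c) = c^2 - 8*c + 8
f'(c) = 2*c - 8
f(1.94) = -3.76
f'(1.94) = -4.12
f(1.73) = -2.85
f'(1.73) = -4.54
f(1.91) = -3.63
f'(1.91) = -4.18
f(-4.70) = 67.69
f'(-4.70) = -17.40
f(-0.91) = 16.11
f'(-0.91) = -9.82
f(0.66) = 3.16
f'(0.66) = -6.68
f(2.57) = -5.96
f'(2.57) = -2.86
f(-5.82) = 88.43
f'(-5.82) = -19.64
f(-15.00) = 353.00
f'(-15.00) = -38.00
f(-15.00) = 353.00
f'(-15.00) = -38.00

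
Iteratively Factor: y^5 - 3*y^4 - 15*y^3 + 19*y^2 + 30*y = (y + 1)*(y^4 - 4*y^3 - 11*y^2 + 30*y) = (y - 5)*(y + 1)*(y^3 + y^2 - 6*y) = (y - 5)*(y - 2)*(y + 1)*(y^2 + 3*y) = y*(y - 5)*(y - 2)*(y + 1)*(y + 3)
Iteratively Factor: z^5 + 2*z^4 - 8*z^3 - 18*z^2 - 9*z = (z)*(z^4 + 2*z^3 - 8*z^2 - 18*z - 9) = z*(z + 3)*(z^3 - z^2 - 5*z - 3) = z*(z + 1)*(z + 3)*(z^2 - 2*z - 3) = z*(z + 1)^2*(z + 3)*(z - 3)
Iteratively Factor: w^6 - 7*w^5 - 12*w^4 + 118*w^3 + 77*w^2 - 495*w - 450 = (w + 3)*(w^5 - 10*w^4 + 18*w^3 + 64*w^2 - 115*w - 150) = (w - 5)*(w + 3)*(w^4 - 5*w^3 - 7*w^2 + 29*w + 30) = (w - 5)*(w + 2)*(w + 3)*(w^3 - 7*w^2 + 7*w + 15) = (w - 5)*(w - 3)*(w + 2)*(w + 3)*(w^2 - 4*w - 5) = (w - 5)*(w - 3)*(w + 1)*(w + 2)*(w + 3)*(w - 5)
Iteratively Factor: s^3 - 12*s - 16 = (s + 2)*(s^2 - 2*s - 8) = (s - 4)*(s + 2)*(s + 2)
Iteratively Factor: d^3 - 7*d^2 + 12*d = (d)*(d^2 - 7*d + 12) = d*(d - 4)*(d - 3)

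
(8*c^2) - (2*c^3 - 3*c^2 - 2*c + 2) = -2*c^3 + 11*c^2 + 2*c - 2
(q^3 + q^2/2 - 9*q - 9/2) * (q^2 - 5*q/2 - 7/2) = q^5 - 2*q^4 - 55*q^3/4 + 65*q^2/4 + 171*q/4 + 63/4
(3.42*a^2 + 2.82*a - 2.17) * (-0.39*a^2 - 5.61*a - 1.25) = -1.3338*a^4 - 20.286*a^3 - 19.2489*a^2 + 8.6487*a + 2.7125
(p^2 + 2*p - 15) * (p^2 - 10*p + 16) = p^4 - 8*p^3 - 19*p^2 + 182*p - 240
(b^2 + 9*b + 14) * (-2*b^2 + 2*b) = -2*b^4 - 16*b^3 - 10*b^2 + 28*b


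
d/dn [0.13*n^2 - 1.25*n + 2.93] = 0.26*n - 1.25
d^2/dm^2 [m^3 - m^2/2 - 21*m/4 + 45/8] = 6*m - 1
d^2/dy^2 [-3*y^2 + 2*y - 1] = -6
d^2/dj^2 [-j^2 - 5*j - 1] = -2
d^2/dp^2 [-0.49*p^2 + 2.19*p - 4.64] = -0.980000000000000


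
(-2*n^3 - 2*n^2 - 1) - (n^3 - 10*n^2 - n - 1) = -3*n^3 + 8*n^2 + n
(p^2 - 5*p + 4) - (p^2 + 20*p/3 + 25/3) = -35*p/3 - 13/3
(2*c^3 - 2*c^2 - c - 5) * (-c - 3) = -2*c^4 - 4*c^3 + 7*c^2 + 8*c + 15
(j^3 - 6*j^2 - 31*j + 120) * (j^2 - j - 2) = j^5 - 7*j^4 - 27*j^3 + 163*j^2 - 58*j - 240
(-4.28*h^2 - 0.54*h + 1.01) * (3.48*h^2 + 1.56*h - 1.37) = -14.8944*h^4 - 8.556*h^3 + 8.536*h^2 + 2.3154*h - 1.3837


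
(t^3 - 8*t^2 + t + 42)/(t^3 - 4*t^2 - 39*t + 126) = (t + 2)/(t + 6)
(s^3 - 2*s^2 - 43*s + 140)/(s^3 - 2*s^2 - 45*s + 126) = (s^2 - 9*s + 20)/(s^2 - 9*s + 18)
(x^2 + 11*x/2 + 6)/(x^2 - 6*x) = (x^2 + 11*x/2 + 6)/(x*(x - 6))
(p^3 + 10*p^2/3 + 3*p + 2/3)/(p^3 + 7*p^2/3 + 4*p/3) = (3*p^2 + 7*p + 2)/(p*(3*p + 4))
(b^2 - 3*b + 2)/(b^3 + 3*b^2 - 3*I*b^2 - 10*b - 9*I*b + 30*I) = (b - 1)/(b^2 + b*(5 - 3*I) - 15*I)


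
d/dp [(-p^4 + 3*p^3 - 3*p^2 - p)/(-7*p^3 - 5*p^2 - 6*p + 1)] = (7*p^6 + 10*p^5 - 18*p^4 - 54*p^3 + 22*p^2 - 6*p - 1)/(49*p^6 + 70*p^5 + 109*p^4 + 46*p^3 + 26*p^2 - 12*p + 1)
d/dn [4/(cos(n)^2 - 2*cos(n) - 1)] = 8*(cos(n) - 1)*sin(n)/(sin(n)^2 + 2*cos(n))^2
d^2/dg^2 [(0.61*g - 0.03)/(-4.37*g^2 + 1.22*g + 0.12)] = ((0.61*g - 0.03)*(8.74*g - 1.22)*(17.48*g - 2.44) + (15.9942*g - 1.7506)*(-4.37*g^2 + 1.22*g + 0.12))/(-4.37*g^2 + 1.22*g + 0.12)^3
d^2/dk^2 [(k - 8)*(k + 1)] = 2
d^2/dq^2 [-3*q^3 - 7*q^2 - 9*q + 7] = -18*q - 14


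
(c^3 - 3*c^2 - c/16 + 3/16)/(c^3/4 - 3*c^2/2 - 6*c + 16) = (16*c^3 - 48*c^2 - c + 3)/(4*(c^3 - 6*c^2 - 24*c + 64))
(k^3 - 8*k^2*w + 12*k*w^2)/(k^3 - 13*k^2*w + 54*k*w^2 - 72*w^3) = k*(k - 2*w)/(k^2 - 7*k*w + 12*w^2)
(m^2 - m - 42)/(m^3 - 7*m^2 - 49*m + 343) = (m + 6)/(m^2 - 49)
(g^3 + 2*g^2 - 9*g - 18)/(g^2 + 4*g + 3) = (g^2 - g - 6)/(g + 1)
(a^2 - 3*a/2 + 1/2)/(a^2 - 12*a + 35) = (2*a^2 - 3*a + 1)/(2*(a^2 - 12*a + 35))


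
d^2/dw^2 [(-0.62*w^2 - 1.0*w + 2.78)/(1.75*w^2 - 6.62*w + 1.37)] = (1.77635683940025e-15*w^4 - 20.4904*w^3 + 60.0012*w^2 - 178.8528*w + 209.867408)/(5.359375*w^6 - 60.82125*w^5 + 242.664975*w^4 - 385.346228*w^3 + 189.972009*w^2 - 37.275234*w + 2.571353)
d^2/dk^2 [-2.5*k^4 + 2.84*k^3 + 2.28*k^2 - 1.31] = -30.0*k^2 + 17.04*k + 4.56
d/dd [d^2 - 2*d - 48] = 2*d - 2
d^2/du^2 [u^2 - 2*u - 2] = 2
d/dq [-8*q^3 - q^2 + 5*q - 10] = -24*q^2 - 2*q + 5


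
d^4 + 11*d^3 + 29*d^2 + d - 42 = (d - 1)*(d + 2)*(d + 3)*(d + 7)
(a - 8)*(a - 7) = a^2 - 15*a + 56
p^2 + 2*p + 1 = (p + 1)^2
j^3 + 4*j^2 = j^2*(j + 4)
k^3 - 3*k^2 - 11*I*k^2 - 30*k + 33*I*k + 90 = (k - 3)*(k - 6*I)*(k - 5*I)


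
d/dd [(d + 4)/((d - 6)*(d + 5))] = (-d^2 - 8*d - 26)/(d^4 - 2*d^3 - 59*d^2 + 60*d + 900)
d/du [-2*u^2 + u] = 1 - 4*u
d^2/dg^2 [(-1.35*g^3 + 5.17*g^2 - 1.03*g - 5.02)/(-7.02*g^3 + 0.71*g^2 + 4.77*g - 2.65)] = (-496.101995999999*g^6 + 575.784612*g^5 + 1597.763232*g^4 + 1117.703924*g^3 - 1384.082016*g^2 - 389.805036*g + 200.756156)/(345.948408*g^9 - 104.967252*g^8 - 694.586178*g^7 + 534.069073*g^6 + 392.713623*g^5 - 576.873942*g^4 + 93.211047*g^3 + 165.92763*g^2 - 100.491975*g + 18.609625)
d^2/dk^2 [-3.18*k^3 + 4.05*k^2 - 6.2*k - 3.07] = 8.1 - 19.08*k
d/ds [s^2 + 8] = 2*s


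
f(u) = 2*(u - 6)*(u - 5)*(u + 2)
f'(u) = 2*(u - 6)*(u - 5) + 2*(u - 6)*(u + 2) + 2*(u - 5)*(u + 2)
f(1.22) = 116.36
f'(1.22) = -18.99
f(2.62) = 74.33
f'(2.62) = -37.13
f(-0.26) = 114.59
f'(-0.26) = 25.77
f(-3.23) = -186.87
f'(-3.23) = 194.88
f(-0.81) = 94.17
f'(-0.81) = 49.10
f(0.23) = 122.75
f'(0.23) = 8.04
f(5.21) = -2.39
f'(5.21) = -8.70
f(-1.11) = 77.33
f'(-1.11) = 63.35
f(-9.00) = -2940.00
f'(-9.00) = 826.00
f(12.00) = 1176.00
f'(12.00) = 448.00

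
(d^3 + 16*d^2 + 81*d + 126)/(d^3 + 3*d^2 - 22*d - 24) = (d^2 + 10*d + 21)/(d^2 - 3*d - 4)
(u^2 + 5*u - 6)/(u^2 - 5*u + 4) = (u + 6)/(u - 4)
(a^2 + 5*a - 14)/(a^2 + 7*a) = (a - 2)/a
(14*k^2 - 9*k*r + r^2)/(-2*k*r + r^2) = (-7*k + r)/r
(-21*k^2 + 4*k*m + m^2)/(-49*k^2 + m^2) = (3*k - m)/(7*k - m)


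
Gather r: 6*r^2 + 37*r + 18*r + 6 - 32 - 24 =6*r^2 + 55*r - 50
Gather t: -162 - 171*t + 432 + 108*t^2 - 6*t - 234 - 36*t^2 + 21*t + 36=72*t^2 - 156*t + 72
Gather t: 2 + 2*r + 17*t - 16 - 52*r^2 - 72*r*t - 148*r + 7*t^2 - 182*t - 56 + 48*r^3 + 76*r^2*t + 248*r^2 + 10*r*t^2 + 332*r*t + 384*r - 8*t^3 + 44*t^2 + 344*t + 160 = 48*r^3 + 196*r^2 + 238*r - 8*t^3 + t^2*(10*r + 51) + t*(76*r^2 + 260*r + 179) + 90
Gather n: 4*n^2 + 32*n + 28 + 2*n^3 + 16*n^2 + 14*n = 2*n^3 + 20*n^2 + 46*n + 28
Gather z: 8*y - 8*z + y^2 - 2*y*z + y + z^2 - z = y^2 + 9*y + z^2 + z*(-2*y - 9)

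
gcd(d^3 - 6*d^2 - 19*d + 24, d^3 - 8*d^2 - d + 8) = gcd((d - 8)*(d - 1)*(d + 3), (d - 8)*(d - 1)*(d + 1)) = d^2 - 9*d + 8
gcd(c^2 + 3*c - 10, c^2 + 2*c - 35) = 1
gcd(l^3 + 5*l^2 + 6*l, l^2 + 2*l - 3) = l + 3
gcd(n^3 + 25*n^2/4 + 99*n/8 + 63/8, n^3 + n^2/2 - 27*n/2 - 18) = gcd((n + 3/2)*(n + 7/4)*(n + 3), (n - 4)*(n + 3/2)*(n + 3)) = n^2 + 9*n/2 + 9/2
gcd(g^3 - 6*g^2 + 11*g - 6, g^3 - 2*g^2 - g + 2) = g^2 - 3*g + 2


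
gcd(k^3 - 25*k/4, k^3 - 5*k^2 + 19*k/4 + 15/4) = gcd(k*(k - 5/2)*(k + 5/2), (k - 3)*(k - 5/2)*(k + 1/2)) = k - 5/2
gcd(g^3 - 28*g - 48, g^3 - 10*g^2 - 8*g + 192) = g^2 - 2*g - 24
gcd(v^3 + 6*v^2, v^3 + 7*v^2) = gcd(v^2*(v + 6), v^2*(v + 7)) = v^2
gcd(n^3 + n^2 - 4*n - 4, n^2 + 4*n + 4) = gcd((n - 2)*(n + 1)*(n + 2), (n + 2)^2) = n + 2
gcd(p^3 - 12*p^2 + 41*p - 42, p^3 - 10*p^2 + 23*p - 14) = p^2 - 9*p + 14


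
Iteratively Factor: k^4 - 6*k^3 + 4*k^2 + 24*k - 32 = (k - 2)*(k^3 - 4*k^2 - 4*k + 16) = (k - 2)^2*(k^2 - 2*k - 8) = (k - 4)*(k - 2)^2*(k + 2)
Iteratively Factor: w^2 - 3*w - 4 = (w + 1)*(w - 4)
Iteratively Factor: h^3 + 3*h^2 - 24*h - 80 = (h + 4)*(h^2 - h - 20) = (h - 5)*(h + 4)*(h + 4)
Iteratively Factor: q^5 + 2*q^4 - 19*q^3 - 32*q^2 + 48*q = (q + 4)*(q^4 - 2*q^3 - 11*q^2 + 12*q) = q*(q + 4)*(q^3 - 2*q^2 - 11*q + 12) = q*(q - 4)*(q + 4)*(q^2 + 2*q - 3) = q*(q - 4)*(q - 1)*(q + 4)*(q + 3)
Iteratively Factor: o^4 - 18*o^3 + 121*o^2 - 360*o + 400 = (o - 5)*(o^3 - 13*o^2 + 56*o - 80) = (o - 5)*(o - 4)*(o^2 - 9*o + 20) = (o - 5)*(o - 4)^2*(o - 5)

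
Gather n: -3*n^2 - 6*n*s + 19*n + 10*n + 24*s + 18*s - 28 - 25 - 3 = -3*n^2 + n*(29 - 6*s) + 42*s - 56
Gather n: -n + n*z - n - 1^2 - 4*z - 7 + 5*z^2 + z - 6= n*(z - 2) + 5*z^2 - 3*z - 14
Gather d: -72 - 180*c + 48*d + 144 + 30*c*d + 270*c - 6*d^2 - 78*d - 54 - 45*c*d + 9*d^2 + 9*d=90*c + 3*d^2 + d*(-15*c - 21) + 18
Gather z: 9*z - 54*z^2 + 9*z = -54*z^2 + 18*z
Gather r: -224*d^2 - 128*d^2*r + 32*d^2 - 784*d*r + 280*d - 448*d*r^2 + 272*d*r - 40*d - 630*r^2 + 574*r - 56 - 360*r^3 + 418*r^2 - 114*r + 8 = -192*d^2 + 240*d - 360*r^3 + r^2*(-448*d - 212) + r*(-128*d^2 - 512*d + 460) - 48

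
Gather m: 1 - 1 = 0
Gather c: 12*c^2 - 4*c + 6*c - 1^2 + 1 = 12*c^2 + 2*c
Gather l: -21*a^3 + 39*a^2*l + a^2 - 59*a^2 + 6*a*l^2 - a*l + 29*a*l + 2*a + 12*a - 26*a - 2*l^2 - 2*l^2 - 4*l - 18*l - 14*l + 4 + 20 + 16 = -21*a^3 - 58*a^2 - 12*a + l^2*(6*a - 4) + l*(39*a^2 + 28*a - 36) + 40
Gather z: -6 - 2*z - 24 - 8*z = -10*z - 30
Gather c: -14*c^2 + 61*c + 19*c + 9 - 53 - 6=-14*c^2 + 80*c - 50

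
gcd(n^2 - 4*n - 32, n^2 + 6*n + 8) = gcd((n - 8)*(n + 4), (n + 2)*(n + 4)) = n + 4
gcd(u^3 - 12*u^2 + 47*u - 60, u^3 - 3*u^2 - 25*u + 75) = u^2 - 8*u + 15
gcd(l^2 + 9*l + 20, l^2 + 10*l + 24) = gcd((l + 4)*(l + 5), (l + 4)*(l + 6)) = l + 4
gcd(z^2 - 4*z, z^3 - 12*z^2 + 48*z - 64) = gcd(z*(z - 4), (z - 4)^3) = z - 4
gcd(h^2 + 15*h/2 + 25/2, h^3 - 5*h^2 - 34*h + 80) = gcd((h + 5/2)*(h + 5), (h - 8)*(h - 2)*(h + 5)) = h + 5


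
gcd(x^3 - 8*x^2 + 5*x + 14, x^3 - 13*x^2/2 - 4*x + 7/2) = x^2 - 6*x - 7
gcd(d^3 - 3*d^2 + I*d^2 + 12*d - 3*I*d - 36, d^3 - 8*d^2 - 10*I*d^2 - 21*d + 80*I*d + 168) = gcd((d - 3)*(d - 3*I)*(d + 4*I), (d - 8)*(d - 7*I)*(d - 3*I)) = d - 3*I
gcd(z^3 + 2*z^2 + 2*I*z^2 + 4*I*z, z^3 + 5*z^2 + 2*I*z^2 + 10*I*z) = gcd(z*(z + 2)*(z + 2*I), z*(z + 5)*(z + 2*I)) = z^2 + 2*I*z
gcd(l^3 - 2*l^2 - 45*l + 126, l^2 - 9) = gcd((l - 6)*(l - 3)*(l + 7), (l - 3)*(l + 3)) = l - 3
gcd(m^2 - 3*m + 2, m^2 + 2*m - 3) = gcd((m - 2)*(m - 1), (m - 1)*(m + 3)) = m - 1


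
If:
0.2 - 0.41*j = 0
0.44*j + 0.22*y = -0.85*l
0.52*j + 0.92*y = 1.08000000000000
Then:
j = 0.49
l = -0.48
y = 0.90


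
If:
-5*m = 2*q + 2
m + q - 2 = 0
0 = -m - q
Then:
No Solution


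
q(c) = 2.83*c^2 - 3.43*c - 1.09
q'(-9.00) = -54.37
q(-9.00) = 259.01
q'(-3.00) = -20.41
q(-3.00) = 34.67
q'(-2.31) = -16.50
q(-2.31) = 21.93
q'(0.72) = 0.65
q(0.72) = -2.09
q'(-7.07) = -43.45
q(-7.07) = 164.62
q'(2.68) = 11.74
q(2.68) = 10.04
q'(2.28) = 9.47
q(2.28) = 5.80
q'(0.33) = -1.56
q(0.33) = -1.91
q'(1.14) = 3.02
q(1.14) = -1.32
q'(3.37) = 15.64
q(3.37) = 19.49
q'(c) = 5.66*c - 3.43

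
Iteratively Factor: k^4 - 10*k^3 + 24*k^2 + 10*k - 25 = (k - 5)*(k^3 - 5*k^2 - k + 5) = (k - 5)*(k + 1)*(k^2 - 6*k + 5) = (k - 5)^2*(k + 1)*(k - 1)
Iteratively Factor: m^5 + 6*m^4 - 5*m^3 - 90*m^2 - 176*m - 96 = (m + 1)*(m^4 + 5*m^3 - 10*m^2 - 80*m - 96) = (m - 4)*(m + 1)*(m^3 + 9*m^2 + 26*m + 24) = (m - 4)*(m + 1)*(m + 3)*(m^2 + 6*m + 8) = (m - 4)*(m + 1)*(m + 3)*(m + 4)*(m + 2)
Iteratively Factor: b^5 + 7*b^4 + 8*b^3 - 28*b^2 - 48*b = (b + 4)*(b^4 + 3*b^3 - 4*b^2 - 12*b) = b*(b + 4)*(b^3 + 3*b^2 - 4*b - 12) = b*(b + 2)*(b + 4)*(b^2 + b - 6) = b*(b + 2)*(b + 3)*(b + 4)*(b - 2)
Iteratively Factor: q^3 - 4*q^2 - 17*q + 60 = (q - 3)*(q^2 - q - 20) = (q - 3)*(q + 4)*(q - 5)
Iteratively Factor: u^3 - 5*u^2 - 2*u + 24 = (u + 2)*(u^2 - 7*u + 12) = (u - 4)*(u + 2)*(u - 3)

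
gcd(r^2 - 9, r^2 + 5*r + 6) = r + 3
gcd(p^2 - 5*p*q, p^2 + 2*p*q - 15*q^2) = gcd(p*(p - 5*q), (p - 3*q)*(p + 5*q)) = 1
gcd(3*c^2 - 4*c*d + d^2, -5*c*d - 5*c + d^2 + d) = 1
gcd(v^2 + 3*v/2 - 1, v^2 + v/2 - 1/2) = v - 1/2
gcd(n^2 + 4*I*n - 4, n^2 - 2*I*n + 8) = n + 2*I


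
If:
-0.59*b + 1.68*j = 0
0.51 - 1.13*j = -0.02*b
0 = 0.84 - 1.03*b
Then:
No Solution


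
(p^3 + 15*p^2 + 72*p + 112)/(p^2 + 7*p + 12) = (p^2 + 11*p + 28)/(p + 3)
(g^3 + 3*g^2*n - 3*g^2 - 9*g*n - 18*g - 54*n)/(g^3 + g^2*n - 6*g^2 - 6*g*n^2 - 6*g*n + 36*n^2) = (g + 3)/(g - 2*n)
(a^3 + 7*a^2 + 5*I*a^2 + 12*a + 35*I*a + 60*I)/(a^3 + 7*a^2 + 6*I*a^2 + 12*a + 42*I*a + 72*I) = (a + 5*I)/(a + 6*I)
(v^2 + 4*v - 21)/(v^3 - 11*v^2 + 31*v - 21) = (v + 7)/(v^2 - 8*v + 7)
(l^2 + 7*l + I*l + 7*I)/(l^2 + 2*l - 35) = (l + I)/(l - 5)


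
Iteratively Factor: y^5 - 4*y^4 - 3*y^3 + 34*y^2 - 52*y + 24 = (y - 2)*(y^4 - 2*y^3 - 7*y^2 + 20*y - 12) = (y - 2)^2*(y^3 - 7*y + 6) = (y - 2)^2*(y + 3)*(y^2 - 3*y + 2) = (y - 2)^2*(y - 1)*(y + 3)*(y - 2)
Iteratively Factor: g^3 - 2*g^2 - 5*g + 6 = (g + 2)*(g^2 - 4*g + 3) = (g - 1)*(g + 2)*(g - 3)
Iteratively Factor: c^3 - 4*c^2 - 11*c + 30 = (c - 2)*(c^2 - 2*c - 15) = (c - 5)*(c - 2)*(c + 3)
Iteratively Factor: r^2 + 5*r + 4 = (r + 1)*(r + 4)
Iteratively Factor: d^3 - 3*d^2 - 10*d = (d)*(d^2 - 3*d - 10) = d*(d + 2)*(d - 5)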